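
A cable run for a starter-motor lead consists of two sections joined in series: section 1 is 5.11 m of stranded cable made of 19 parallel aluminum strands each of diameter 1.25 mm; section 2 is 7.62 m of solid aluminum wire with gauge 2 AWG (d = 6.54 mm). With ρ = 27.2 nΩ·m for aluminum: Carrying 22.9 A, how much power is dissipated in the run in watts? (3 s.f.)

ρ = 27.2 nΩ·m = 2.72×10^-8 Ω·m
Section 1: A_strand = π(6.2500e-04)² = 1.227e-06 m²; R₁ = ρL/(N·A_s) = (2.72×10^-8)(5.11)/(19×1.227e-06) = 0.005961 Ω
Section 2: A = π(6.54/2 mm)² = π(3.2700e-03 m)² = 3.359e-05 m²
R₂ = (2.72×10^-8)(7.62)/(3.359e-05) = 0.00617 Ω
R = R₁ + R₂ = 0.01213 Ω
P = I²R = (22.9)² × 0.01213 = 6.36 W

6.36 W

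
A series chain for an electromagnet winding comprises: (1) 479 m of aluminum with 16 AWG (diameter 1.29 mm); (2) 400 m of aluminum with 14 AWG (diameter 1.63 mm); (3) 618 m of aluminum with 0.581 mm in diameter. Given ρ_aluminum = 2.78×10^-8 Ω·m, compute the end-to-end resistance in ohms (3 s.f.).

Seg 1: A = π(1.29/2 mm)² = π(6.4500e-04 m)² = 1.307e-06 m²
R_1 = (2.78×10^-8)(479)/(1.307e-06) = 10.19 Ω
Seg 2: A = π(1.63/2 mm)² = π(8.1500e-04 m)² = 2.087e-06 m²
R_2 = (2.78×10^-8)(400)/(2.087e-06) = 5.329 Ω
Seg 3: A = π(d/2)² = π(2.9050e-04 m)² = 2.651e-07 m²
R_3 = (2.78×10^-8)(618)/(2.651e-07) = 64.8 Ω
R_total = R_1 + R_2 + R_3 = 80.3 Ω

80.3 Ω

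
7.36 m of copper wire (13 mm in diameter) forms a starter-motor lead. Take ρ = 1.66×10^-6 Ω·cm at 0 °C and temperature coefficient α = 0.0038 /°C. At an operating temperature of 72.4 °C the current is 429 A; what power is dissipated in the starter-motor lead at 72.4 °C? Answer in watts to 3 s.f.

ρ = 1.66×10^-6 Ω·cm = 1.66×10^-8 Ω·m
A = π(d/2)² = π(6.5000e-03 m)² = 1.327e-04 m²
R₍0₎ = ρL/A = (1.66×10^-8)(7.36)/(1.327e-04) = 9.205×10^-4 Ω
R₍72.4₎ = R₍0₎(1 + αΔT) = 9.205×10^-4 × (1 + 0.0038×72.4) = 0.001174 Ω
P = I²R = (429)² × 0.001174 = 216 W

216 W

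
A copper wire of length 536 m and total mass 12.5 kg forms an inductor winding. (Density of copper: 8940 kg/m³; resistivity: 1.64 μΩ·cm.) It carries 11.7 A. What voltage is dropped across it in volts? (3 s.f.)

ρ = 1.64 μΩ·cm = 1.64×10^-8 Ω·m
A = m/(density·L) = 12.5/(8940×536) = 2.6086e-06 m²
R = ρL/A = (1.64×10^-8)(536)/(2.6086e-06) = 3.37 Ω
V = IR = 11.7 × 3.37 = 39.4 V

39.4 V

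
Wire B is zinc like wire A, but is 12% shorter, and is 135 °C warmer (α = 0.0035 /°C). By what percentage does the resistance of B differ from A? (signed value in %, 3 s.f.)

R ∝ ρL/d² with ρ ∝ (1+αΔT), so R_B/R_A = (1 − 12/100) × (1 + 0.0035×135)
= 0.88 × 1.472 = 1.296
(R_B − R_A)/R_A = 1.296 − 1 = 29.6%

29.6%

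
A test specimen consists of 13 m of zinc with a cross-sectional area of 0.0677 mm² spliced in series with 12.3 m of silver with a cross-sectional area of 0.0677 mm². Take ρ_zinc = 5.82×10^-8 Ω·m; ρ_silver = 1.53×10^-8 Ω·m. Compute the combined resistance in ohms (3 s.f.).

Segment 1: A = 0.0677 mm² = 6.770e-08 m²
R₁ = ρL/A = (5.82×10^-8)(13)/(6.770e-08) = 11.18 Ω
R₂ = (1.53×10^-8)(12.3)/(6.770e-08) = 2.78 Ω
R = R₁ + R₂ = 14.0 Ω

14.0 Ω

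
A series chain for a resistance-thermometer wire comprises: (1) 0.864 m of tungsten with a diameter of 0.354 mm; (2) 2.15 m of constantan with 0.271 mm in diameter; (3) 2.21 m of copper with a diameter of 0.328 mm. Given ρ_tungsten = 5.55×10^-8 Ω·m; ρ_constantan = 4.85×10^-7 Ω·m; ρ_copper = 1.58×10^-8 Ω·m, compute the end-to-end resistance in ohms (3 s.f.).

19.0 Ω

Seg 1: A = π(d/2)² = π(1.7700e-04 m)² = 9.842e-08 m²
R_1 = (5.55×10^-8)(0.864)/(9.842e-08) = 0.4872 Ω
Seg 2: A = π(d/2)² = π(1.3550e-04 m)² = 5.768e-08 m²
R_2 = (4.85×10^-7)(2.15)/(5.768e-08) = 18.08 Ω
Seg 3: A = π(d/2)² = π(1.6400e-04 m)² = 8.450e-08 m²
R_3 = (1.58×10^-8)(2.21)/(8.450e-08) = 0.4132 Ω
R_total = R_1 + R_2 + R_3 = 19.0 Ω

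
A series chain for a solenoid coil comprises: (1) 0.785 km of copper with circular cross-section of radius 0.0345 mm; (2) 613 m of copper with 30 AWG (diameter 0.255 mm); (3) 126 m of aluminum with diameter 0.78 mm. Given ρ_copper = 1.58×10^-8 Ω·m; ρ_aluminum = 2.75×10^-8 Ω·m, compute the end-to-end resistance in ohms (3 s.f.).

Seg 1: A = πr² = π(3.4500e-05 m)² = 3.739e-09 m²
R_1 = (1.58×10^-8)(785)/(3.739e-09) = 3317 Ω
Seg 2: A = π(0.255/2 mm)² = π(1.2750e-04 m)² = 5.107e-08 m²
R_2 = (1.58×10^-8)(613)/(5.107e-08) = 189.6 Ω
Seg 3: A = π(d/2)² = π(3.9000e-04 m)² = 4.778e-07 m²
R_3 = (2.75×10^-8)(126)/(4.778e-07) = 7.251 Ω
R_total = R_1 + R_2 + R_3 = 3510 Ω

3510 Ω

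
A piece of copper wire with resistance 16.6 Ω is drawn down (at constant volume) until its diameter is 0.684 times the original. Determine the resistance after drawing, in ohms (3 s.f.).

75.8 Ω

Volume constant ⇒ L' = L/r² with r = 0.684. R' = ρL'/A' = ρ(L/r²)/(πr²d₀²/4) = R/r⁴.
R' = 4.569 × 16.6 = 75.8 Ω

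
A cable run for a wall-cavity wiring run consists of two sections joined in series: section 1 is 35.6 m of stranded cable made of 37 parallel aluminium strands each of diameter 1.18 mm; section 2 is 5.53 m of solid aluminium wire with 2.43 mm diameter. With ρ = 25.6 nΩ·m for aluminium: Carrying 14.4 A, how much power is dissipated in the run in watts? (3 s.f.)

11.0 W

ρ = 25.6 nΩ·m = 2.56×10^-8 Ω·m
Section 1: A_strand = π(5.9000e-04)² = 1.094e-06 m²; R₁ = ρL/(N·A_s) = (2.56×10^-8)(35.6)/(37×1.094e-06) = 0.02252 Ω
Section 2: A = π(d/2)² = π(1.2150e-03 m)² = 4.638e-06 m²
R₂ = (2.56×10^-8)(5.53)/(4.638e-06) = 0.03053 Ω
R = R₁ + R₂ = 0.05305 Ω
P = I²R = (14.4)² × 0.05305 = 11.0 W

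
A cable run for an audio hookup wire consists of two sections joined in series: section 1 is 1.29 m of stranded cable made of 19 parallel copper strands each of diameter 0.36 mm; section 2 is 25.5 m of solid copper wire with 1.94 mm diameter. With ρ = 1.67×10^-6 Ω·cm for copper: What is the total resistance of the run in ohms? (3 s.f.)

0.155 Ω

ρ = 1.67×10^-6 Ω·cm = 1.67×10^-8 Ω·m
Section 1: A_strand = π(1.8000e-04)² = 1.018e-07 m²; R₁ = ρL/(N·A_s) = (1.67×10^-8)(1.29)/(19×1.018e-07) = 0.01114 Ω
Section 2: A = π(d/2)² = π(9.7000e-04 m)² = 2.956e-06 m²
R₂ = (1.67×10^-8)(25.5)/(2.956e-06) = 0.1441 Ω
R = R₁ + R₂ = 0.155 Ω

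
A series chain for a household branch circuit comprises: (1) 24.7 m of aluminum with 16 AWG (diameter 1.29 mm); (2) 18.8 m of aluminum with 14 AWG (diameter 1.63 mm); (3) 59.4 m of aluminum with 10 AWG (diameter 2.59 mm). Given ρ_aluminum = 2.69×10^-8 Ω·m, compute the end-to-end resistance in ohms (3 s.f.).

1.05 Ω

Seg 1: A = π(1.29/2 mm)² = π(6.4500e-04 m)² = 1.307e-06 m²
R_1 = (2.69×10^-8)(24.7)/(1.307e-06) = 0.5084 Ω
Seg 2: A = π(1.63/2 mm)² = π(8.1500e-04 m)² = 2.087e-06 m²
R_2 = (2.69×10^-8)(18.8)/(2.087e-06) = 0.2424 Ω
Seg 3: A = π(2.59/2 mm)² = π(1.2950e-03 m)² = 5.269e-06 m²
R_3 = (2.69×10^-8)(59.4)/(5.269e-06) = 0.3033 Ω
R_total = R_1 + R_2 + R_3 = 1.05 Ω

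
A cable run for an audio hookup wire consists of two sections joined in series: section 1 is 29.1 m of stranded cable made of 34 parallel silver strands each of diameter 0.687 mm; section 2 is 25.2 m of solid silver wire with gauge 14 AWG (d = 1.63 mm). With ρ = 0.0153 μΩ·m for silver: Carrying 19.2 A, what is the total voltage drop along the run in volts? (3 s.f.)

ρ = 0.0153 μΩ·m = 1.53×10^-8 Ω·m
Section 1: A_strand = π(3.4350e-04)² = 3.707e-07 m²; R₁ = ρL/(N·A_s) = (1.53×10^-8)(29.1)/(34×3.707e-07) = 0.03533 Ω
Section 2: A = π(1.63/2 mm)² = π(8.1500e-04 m)² = 2.087e-06 m²
R₂ = (1.53×10^-8)(25.2)/(2.087e-06) = 0.1848 Ω
R = R₁ + R₂ = 0.2201 Ω
V = IR = 19.2 × 0.2201 = 4.23 V

4.23 V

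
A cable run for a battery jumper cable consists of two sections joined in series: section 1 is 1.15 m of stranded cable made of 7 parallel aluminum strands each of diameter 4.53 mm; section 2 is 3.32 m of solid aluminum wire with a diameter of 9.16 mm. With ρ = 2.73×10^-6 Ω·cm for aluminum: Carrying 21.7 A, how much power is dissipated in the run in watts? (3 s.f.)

0.779 W

ρ = 2.73×10^-6 Ω·cm = 2.73×10^-8 Ω·m
Section 1: A_strand = π(2.2650e-03)² = 1.612e-05 m²; R₁ = ρL/(N·A_s) = (2.73×10^-8)(1.15)/(7×1.612e-05) = 2.783×10^-4 Ω
Section 2: A = π(d/2)² = π(4.5800e-03 m)² = 6.590e-05 m²
R₂ = (2.73×10^-8)(3.32)/(6.590e-05) = 0.001375 Ω
R = R₁ + R₂ = 0.001654 Ω
P = I²R = (21.7)² × 0.001654 = 0.779 W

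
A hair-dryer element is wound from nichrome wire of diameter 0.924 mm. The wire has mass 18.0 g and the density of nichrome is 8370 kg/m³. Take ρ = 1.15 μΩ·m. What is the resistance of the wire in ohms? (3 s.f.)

5.50 Ω

ρ = 1.15 μΩ·m = 1.15×10^-6 Ω·m
A = π(d/2)² = π(4.6200e-04 m)² = 6.7055e-07 m²
L = m/(density·A) = 0.018/(8370×6.7055e-07) = 3.207 m
R = ρL/A = (1.15×10^-6)(3.207)/(6.7055e-07) = 5.50 Ω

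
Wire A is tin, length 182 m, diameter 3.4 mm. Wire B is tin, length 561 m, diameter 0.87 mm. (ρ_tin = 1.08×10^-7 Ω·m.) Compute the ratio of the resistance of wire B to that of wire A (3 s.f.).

R ∝ ρL/d², so R_B/R_A = (L_B/L_A) × (d_A/d_B)²
= (561/182) × (3.4/0.87)² = 47.1

47.1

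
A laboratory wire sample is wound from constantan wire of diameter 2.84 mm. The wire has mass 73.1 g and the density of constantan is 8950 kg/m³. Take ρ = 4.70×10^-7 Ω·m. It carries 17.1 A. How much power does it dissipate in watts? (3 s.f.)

A = π(d/2)² = π(1.4200e-03 m)² = 6.3347e-06 m²
L = m/(density·A) = 0.0731/(8950×6.3347e-06) = 1.289 m
R = ρL/A = (4.70×10^-7)(1.289)/(6.3347e-06) = 0.09566 Ω
P = I²R = (17.1)² × 0.09566 = 28.0 W

28.0 W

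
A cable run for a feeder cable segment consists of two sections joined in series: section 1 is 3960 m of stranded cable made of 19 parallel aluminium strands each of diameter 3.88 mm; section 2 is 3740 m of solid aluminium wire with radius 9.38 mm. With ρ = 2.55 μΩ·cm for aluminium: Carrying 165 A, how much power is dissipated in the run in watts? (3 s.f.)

21600 W

ρ = 2.55 μΩ·cm = 2.55×10^-8 Ω·m
Section 1: A_strand = π(1.9400e-03)² = 1.182e-05 m²; R₁ = ρL/(N·A_s) = (2.55×10^-8)(3960)/(19×1.182e-05) = 0.4495 Ω
Section 2: A = πr² = π(9.3800e-03 m)² = 2.764e-04 m²
R₂ = (2.55×10^-8)(3740)/(2.764e-04) = 0.345 Ω
R = R₁ + R₂ = 0.7945 Ω
P = I²R = (165)² × 0.7945 = 21600 W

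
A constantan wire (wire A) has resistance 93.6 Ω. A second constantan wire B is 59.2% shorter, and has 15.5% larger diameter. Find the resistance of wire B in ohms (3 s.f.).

R ∝ L/d², so R_B/R_A = (1 − 59.2/100) × (1 + 15.5/100)⁻²
= 0.408 × 0.7496 = 0.3058
R_B = 0.3058 × 93.6 = 28.6 Ω

28.6 Ω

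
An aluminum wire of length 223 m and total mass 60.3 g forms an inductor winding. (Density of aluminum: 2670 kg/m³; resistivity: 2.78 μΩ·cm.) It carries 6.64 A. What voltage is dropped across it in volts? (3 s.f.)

406 V

ρ = 2.78 μΩ·cm = 2.78×10^-8 Ω·m
A = m/(density·L) = 0.0603/(2670×223) = 1.0127e-07 m²
R = ρL/A = (2.78×10^-8)(223)/(1.0127e-07) = 61.21 Ω
V = IR = 6.64 × 61.21 = 406 V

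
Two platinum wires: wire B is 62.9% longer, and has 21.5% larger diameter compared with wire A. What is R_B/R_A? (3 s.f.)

R ∝ L/d², so R_B/R_A = (1 + 62.9/100) × (1 + 21.5/100)⁻²
= 1.629 × 0.6774 = 1.10

1.10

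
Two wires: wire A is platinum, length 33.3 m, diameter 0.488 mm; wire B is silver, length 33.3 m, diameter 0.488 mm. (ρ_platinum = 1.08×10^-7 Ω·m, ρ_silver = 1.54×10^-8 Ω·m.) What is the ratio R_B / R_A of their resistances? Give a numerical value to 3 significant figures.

0.143

R ∝ ρL/d², so R_B/R_A = (ρ_B/ρ_A)
= (1.54×10^-8/1.08×10^-7) = 0.143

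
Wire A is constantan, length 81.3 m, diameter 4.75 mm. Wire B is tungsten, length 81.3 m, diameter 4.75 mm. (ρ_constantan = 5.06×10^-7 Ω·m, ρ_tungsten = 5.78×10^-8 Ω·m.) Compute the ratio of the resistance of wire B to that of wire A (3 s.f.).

R ∝ ρL/d², so R_B/R_A = (ρ_B/ρ_A)
= (5.78×10^-8/5.06×10^-7) = 0.114

0.114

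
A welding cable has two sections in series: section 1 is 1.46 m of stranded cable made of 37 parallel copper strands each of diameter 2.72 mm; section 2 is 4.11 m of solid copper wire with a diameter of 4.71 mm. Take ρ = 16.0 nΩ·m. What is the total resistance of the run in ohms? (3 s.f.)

ρ = 16.0 nΩ·m = 1.60×10^-8 Ω·m
Section 1: A_strand = π(1.3600e-03)² = 5.811e-06 m²; R₁ = ρL/(N·A_s) = (1.60×10^-8)(1.46)/(37×5.811e-06) = 1.087×10^-4 Ω
Section 2: A = π(d/2)² = π(2.3550e-03 m)² = 1.742e-05 m²
R₂ = (1.60×10^-8)(4.11)/(1.742e-05) = 0.003774 Ω
R = R₁ + R₂ = 0.00388 Ω

0.00388 Ω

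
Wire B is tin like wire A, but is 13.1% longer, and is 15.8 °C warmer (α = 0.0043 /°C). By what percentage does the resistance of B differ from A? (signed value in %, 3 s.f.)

R ∝ ρL/d² with ρ ∝ (1+αΔT), so R_B/R_A = (1 + 13.1/100) × (1 + 0.0043×15.8)
= 1.131 × 1.068 = 1.208
(R_B − R_A)/R_A = 1.208 − 1 = 20.8%

20.8%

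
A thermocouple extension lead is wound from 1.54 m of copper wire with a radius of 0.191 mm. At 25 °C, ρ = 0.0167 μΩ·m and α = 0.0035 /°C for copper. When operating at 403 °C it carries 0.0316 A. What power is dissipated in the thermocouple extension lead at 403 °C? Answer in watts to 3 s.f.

5.21×10^-4 W

ρ = 0.0167 μΩ·m = 1.67×10^-8 Ω·m
A = πr² = π(1.9100e-04 m)² = 1.146e-07 m²
R₍25₎ = ρL/A = (1.67×10^-8)(1.54)/(1.146e-07) = 0.2244 Ω
R₍403₎ = R₍25₎(1 + αΔT) = 0.2244 × (1 + 0.0035×378) = 0.5213 Ω
P = I²R = (0.0316)² × 0.5213 = 5.21×10^-4 W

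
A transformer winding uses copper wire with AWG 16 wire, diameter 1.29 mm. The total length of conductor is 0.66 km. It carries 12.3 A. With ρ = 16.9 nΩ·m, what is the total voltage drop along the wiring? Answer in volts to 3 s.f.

105 V

ρ = 16.9 nΩ·m = 1.69×10^-8 Ω·m
A = π(1.29/2 mm)² = π(6.4500e-04 m)² = 1.307e-06 m²
R = ρL/A = (1.69×10^-8)(660)/(1.307e-06) = 8.534 Ω
V = IR = 12.3 × 8.534 = 105 V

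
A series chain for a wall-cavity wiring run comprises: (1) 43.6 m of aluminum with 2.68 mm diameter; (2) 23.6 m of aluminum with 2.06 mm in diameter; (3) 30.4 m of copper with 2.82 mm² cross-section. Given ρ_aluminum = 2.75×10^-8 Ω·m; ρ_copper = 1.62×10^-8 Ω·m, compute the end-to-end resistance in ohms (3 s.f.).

0.582 Ω

Seg 1: A = π(d/2)² = π(1.3400e-03 m)² = 5.641e-06 m²
R_1 = (2.75×10^-8)(43.6)/(5.641e-06) = 0.2125 Ω
Seg 2: A = π(d/2)² = π(1.0300e-03 m)² = 3.333e-06 m²
R_2 = (2.75×10^-8)(23.6)/(3.333e-06) = 0.1947 Ω
Seg 3: A = 2.82 mm² = 2.820e-06 m²
R_3 = (1.62×10^-8)(30.4)/(2.820e-06) = 0.1746 Ω
R_total = R_1 + R_2 + R_3 = 0.582 Ω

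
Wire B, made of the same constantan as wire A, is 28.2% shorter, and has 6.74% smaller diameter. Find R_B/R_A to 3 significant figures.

R ∝ L/d², so R_B/R_A = (1 − 28.2/100) × (1 − 6.74/100)⁻²
= 0.718 × 1.15 = 0.826

0.826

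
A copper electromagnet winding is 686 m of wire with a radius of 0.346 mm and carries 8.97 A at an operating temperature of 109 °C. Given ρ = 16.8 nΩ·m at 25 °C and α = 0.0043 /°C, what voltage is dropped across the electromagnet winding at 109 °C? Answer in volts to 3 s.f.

374 V

ρ = 16.8 nΩ·m = 1.68×10^-8 Ω·m
A = πr² = π(3.4600e-04 m)² = 3.761e-07 m²
R₍25₎ = ρL/A = (1.68×10^-8)(686)/(3.761e-07) = 30.64 Ω
R₍109₎ = R₍25₎(1 + αΔT) = 30.64 × (1 + 0.0043×84) = 41.71 Ω
V = IR = 8.97 × 41.71 = 374 V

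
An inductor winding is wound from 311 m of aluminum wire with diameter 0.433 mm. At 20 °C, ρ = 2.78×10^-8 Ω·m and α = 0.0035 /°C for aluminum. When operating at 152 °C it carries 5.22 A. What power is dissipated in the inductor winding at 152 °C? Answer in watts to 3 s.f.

A = π(d/2)² = π(2.1650e-04 m)² = 1.473e-07 m²
R₍20₎ = ρL/A = (2.78×10^-8)(311)/(1.473e-07) = 58.71 Ω
R₍152₎ = R₍20₎(1 + αΔT) = 58.71 × (1 + 0.0035×132) = 85.84 Ω
P = I²R = (5.22)² × 85.84 = 2340 W

2340 W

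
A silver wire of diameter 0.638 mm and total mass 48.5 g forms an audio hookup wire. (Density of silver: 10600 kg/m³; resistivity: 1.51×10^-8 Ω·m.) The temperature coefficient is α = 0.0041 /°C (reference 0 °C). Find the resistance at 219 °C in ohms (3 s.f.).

1.28 Ω

A = π(d/2)² = π(3.1900e-04 m)² = 3.1969e-07 m²
L = m/(density·A) = 0.0485/(10600×3.1969e-07) = 14.31 m
R = ρL/A = (1.51×10^-8)(14.31)/(3.1969e-07) = 0.676 Ω
R(219 °C) = 0.676 × (1 + 0.0041×219) = 1.28 Ω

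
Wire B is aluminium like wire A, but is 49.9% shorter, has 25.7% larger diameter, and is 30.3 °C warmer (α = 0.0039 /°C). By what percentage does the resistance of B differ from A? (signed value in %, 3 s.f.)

-64.5%

R ∝ ρL/d² with ρ ∝ (1+αΔT), so R_B/R_A = (1 − 49.9/100) × (1 + 25.7/100)⁻² × (1 + 0.0039×30.3)
= 0.501 × 0.6329 × 1.118 = 0.3545
(R_B − R_A)/R_A = 0.3545 − 1 = -64.5%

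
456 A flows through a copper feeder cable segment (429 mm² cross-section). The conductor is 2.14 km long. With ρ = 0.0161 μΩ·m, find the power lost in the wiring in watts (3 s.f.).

ρ = 0.0161 μΩ·m = 1.61×10^-8 Ω·m
A = 429 mm² = 4.290e-04 m²
R = ρL/A = (1.61×10^-8)(2140)/(4.290e-04) = 0.08031 Ω
P = I²R = (456)² × 0.08031 = 16700 W

16700 W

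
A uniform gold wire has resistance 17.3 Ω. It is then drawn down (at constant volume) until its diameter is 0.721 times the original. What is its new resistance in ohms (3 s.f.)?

Volume constant ⇒ L' = L/r² with r = 0.721. R' = ρL'/A' = ρ(L/r²)/(πr²d₀²/4) = R/r⁴.
R' = 3.7 × 17.3 = 64.0 Ω

64.0 Ω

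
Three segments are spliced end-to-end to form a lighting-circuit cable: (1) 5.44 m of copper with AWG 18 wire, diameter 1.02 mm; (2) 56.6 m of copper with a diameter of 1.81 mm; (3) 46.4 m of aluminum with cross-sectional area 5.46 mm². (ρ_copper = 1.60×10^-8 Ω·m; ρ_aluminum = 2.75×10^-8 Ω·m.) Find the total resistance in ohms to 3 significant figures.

0.692 Ω

Seg 1: A = π(1.02/2 mm)² = π(5.1000e-04 m)² = 8.171e-07 m²
R_1 = (1.60×10^-8)(5.44)/(8.171e-07) = 0.1065 Ω
Seg 2: A = π(d/2)² = π(9.0500e-04 m)² = 2.573e-06 m²
R_2 = (1.60×10^-8)(56.6)/(2.573e-06) = 0.352 Ω
Seg 3: A = 5.46 mm² = 5.460e-06 m²
R_3 = (2.75×10^-8)(46.4)/(5.460e-06) = 0.2337 Ω
R_total = R_1 + R_2 + R_3 = 0.692 Ω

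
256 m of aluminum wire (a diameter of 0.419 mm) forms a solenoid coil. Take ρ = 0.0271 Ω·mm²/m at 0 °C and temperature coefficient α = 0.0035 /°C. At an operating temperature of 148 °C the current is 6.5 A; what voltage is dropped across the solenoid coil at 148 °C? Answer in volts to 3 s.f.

496 V

ρ = 0.0271 Ω·mm²/m = 2.71×10^-8 Ω·m
A = π(d/2)² = π(2.0950e-04 m)² = 1.379e-07 m²
R₍0₎ = ρL/A = (2.71×10^-8)(256)/(1.379e-07) = 50.31 Ω
R₍148₎ = R₍0₎(1 + αΔT) = 50.31 × (1 + 0.0035×148) = 76.38 Ω
V = IR = 6.5 × 76.38 = 496 V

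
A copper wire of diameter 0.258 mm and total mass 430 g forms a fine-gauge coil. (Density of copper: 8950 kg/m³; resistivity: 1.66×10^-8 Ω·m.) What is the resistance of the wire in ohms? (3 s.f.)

A = π(d/2)² = π(1.2900e-04 m)² = 5.2279e-08 m²
L = m/(density·A) = 0.43/(8950×5.2279e-08) = 919 m
R = ρL/A = (1.66×10^-8)(919)/(5.2279e-08) = 292 Ω

292 Ω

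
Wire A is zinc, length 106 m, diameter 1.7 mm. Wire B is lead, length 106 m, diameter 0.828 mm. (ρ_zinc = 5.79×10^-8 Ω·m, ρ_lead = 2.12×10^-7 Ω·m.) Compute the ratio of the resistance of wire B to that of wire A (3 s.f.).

R ∝ ρL/d², so R_B/R_A = (ρ_B/ρ_A) × (d_A/d_B)²
= (2.12×10^-7/5.79×10^-8) × (1.7/0.828)² = 15.4

15.4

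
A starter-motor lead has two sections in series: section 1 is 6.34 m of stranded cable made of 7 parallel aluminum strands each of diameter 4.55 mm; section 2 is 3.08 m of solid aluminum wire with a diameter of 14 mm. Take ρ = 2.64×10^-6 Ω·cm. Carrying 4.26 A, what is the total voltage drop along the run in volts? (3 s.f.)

ρ = 2.64×10^-6 Ω·cm = 2.64×10^-8 Ω·m
Section 1: A_strand = π(2.2750e-03)² = 1.626e-05 m²; R₁ = ρL/(N·A_s) = (2.64×10^-8)(6.34)/(7×1.626e-05) = 0.001471 Ω
Section 2: A = π(d/2)² = π(7.0000e-03 m)² = 1.539e-04 m²
R₂ = (2.64×10^-8)(3.08)/(1.539e-04) = 5.282×10^-4 Ω
R = R₁ + R₂ = 0.001999 Ω
V = IR = 4.26 × 0.001999 = 0.00851 V

0.00851 V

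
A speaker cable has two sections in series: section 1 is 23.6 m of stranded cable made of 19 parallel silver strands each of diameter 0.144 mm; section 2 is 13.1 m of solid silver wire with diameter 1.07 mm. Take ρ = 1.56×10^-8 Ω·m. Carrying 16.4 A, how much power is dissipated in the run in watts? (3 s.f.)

Section 1: A_strand = π(7.2000e-05)² = 1.629e-08 m²; R₁ = ρL/(N·A_s) = (1.56×10^-8)(23.6)/(19×1.629e-08) = 1.19 Ω
Section 2: A = π(d/2)² = π(5.3500e-04 m)² = 8.992e-07 m²
R₂ = (1.56×10^-8)(13.1)/(8.992e-07) = 0.2273 Ω
R = R₁ + R₂ = 1.417 Ω
P = I²R = (16.4)² × 1.417 = 381 W

381 W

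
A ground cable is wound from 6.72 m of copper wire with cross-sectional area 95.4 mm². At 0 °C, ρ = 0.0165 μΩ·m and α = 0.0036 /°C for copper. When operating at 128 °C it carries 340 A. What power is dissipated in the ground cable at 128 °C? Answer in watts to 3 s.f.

196 W

ρ = 0.0165 μΩ·m = 1.65×10^-8 Ω·m
A = 95.4 mm² = 9.540e-05 m²
R₍0₎ = ρL/A = (1.65×10^-8)(6.72)/(9.540e-05) = 0.001162 Ω
R₍128₎ = R₍0₎(1 + αΔT) = 0.001162 × (1 + 0.0036×128) = 0.001698 Ω
P = I²R = (340)² × 0.001698 = 196 W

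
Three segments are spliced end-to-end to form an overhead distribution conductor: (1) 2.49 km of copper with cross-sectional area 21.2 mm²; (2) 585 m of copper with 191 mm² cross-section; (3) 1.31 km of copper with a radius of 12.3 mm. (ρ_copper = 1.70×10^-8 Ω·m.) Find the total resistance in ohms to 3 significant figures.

2.10 Ω

Seg 1: A = 21.2 mm² = 2.120e-05 m²
R_1 = (1.70×10^-8)(2490)/(2.120e-05) = 1.997 Ω
Seg 2: A = 191 mm² = 1.910e-04 m²
R_2 = (1.70×10^-8)(585)/(1.910e-04) = 0.05207 Ω
Seg 3: A = πr² = π(1.2300e-02 m)² = 4.753e-04 m²
R_3 = (1.70×10^-8)(1310)/(4.753e-04) = 0.04686 Ω
R_total = R_1 + R_2 + R_3 = 2.10 Ω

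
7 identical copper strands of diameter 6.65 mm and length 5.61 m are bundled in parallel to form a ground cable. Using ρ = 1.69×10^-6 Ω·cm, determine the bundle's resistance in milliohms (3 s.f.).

0.390 mΩ

ρ = 1.69×10^-6 Ω·cm = 1.69×10^-8 Ω·m
A_strand = π(3.3250e-03 m)² = 3.473e-05 m²
R_strand = ρL/A = (1.69×10^-8)(5.61)/(3.473e-05) = 0.00273 Ω
R_total = R_strand/N = 0.00273/7 = 0.390 mΩ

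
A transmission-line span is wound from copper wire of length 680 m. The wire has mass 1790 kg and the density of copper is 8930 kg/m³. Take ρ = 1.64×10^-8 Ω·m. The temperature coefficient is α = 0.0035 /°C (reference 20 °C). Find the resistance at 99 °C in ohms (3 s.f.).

A = m/(density·L) = 1790/(8930×680) = 2.9478e-04 m²
R = ρL/A = (1.64×10^-8)(680)/(2.9478e-04) = 0.03783 Ω
R(99 °C) = 0.03783 × (1 + 0.0035×79) = 0.0483 Ω

0.0483 Ω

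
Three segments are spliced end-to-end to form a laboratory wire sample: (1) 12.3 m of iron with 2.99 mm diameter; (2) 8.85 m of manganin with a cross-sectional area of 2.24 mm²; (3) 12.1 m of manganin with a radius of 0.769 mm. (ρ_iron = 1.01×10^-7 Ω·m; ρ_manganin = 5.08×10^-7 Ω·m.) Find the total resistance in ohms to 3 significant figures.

Seg 1: A = π(d/2)² = π(1.4950e-03 m)² = 7.022e-06 m²
R_1 = (1.01×10^-7)(12.3)/(7.022e-06) = 0.1769 Ω
Seg 2: A = 2.24 mm² = 2.240e-06 m²
R_2 = (5.08×10^-7)(8.85)/(2.240e-06) = 2.007 Ω
Seg 3: A = πr² = π(7.6900e-04 m)² = 1.858e-06 m²
R_3 = (5.08×10^-7)(12.1)/(1.858e-06) = 3.309 Ω
R_total = R_1 + R_2 + R_3 = 5.49 Ω

5.49 Ω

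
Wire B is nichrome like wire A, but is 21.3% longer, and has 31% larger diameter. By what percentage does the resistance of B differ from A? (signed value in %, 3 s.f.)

-29.3%

R ∝ L/d², so R_B/R_A = (1 + 21.3/100) × (1 + 31/100)⁻²
= 1.213 × 0.5827 = 0.7068
(R_B − R_A)/R_A = 0.7068 − 1 = -29.3%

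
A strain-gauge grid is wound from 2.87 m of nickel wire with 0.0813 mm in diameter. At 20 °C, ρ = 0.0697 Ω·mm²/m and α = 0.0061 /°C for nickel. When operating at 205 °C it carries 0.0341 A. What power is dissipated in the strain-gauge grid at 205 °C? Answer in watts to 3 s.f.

0.0954 W

ρ = 0.0697 Ω·mm²/m = 6.97×10^-8 Ω·m
A = π(d/2)² = π(4.0650e-05 m)² = 5.191e-09 m²
R₍20₎ = ρL/A = (6.97×10^-8)(2.87)/(5.191e-09) = 38.53 Ω
R₍205₎ = R₍20₎(1 + αΔT) = 38.53 × (1 + 0.0061×185) = 82.02 Ω
P = I²R = (0.0341)² × 82.02 = 0.0954 W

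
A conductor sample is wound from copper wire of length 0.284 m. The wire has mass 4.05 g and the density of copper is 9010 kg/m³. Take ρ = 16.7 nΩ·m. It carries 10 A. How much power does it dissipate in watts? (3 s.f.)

ρ = 16.7 nΩ·m = 1.67×10^-8 Ω·m
A = m/(density·L) = 0.00405/(9010×0.284) = 1.5827e-06 m²
R = ρL/A = (1.67×10^-8)(0.284)/(1.5827e-06) = 0.002997 Ω
P = I²R = (10)² × 0.002997 = 0.300 W

0.300 W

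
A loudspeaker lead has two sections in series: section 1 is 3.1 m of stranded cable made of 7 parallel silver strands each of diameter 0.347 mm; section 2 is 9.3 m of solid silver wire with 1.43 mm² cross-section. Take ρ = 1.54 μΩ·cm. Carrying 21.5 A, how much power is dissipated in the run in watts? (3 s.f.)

ρ = 1.54 μΩ·cm = 1.54×10^-8 Ω·m
Section 1: A_strand = π(1.7350e-04)² = 9.457e-08 m²; R₁ = ρL/(N·A_s) = (1.54×10^-8)(3.1)/(7×9.457e-08) = 0.07212 Ω
Section 2: A = 1.43 mm² = 1.430e-06 m²
R₂ = (1.54×10^-8)(9.3)/(1.430e-06) = 0.1002 Ω
R = R₁ + R₂ = 0.1723 Ω
P = I²R = (21.5)² × 0.1723 = 79.6 W

79.6 W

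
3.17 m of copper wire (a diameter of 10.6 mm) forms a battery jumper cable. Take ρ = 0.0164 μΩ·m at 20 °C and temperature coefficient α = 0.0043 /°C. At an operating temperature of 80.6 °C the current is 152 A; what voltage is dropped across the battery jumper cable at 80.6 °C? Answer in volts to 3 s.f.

ρ = 0.0164 μΩ·m = 1.64×10^-8 Ω·m
A = π(d/2)² = π(5.3000e-03 m)² = 8.825e-05 m²
R₍20₎ = ρL/A = (1.64×10^-8)(3.17)/(8.825e-05) = 5.891×10^-4 Ω
R₍80.6₎ = R₍20₎(1 + αΔT) = 5.891×10^-4 × (1 + 0.0043×60.6) = 7.426×10^-4 Ω
V = IR = 152 × 7.426×10^-4 = 0.113 V

0.113 V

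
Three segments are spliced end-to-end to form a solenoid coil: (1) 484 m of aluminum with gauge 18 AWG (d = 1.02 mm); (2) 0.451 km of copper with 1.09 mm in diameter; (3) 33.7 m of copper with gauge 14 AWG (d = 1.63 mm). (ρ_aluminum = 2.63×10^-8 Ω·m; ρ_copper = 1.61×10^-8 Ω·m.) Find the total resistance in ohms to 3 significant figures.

23.6 Ω

Seg 1: A = π(1.02/2 mm)² = π(5.1000e-04 m)² = 8.171e-07 m²
R_1 = (2.63×10^-8)(484)/(8.171e-07) = 15.58 Ω
Seg 2: A = π(d/2)² = π(5.4500e-04 m)² = 9.331e-07 m²
R_2 = (1.61×10^-8)(451)/(9.331e-07) = 7.781 Ω
Seg 3: A = π(1.63/2 mm)² = π(8.1500e-04 m)² = 2.087e-06 m²
R_3 = (1.61×10^-8)(33.7)/(2.087e-06) = 0.26 Ω
R_total = R_1 + R_2 + R_3 = 23.6 Ω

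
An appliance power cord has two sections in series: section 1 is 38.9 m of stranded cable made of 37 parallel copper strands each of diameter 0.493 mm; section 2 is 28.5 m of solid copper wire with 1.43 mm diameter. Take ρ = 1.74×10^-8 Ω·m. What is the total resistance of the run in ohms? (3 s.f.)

Section 1: A_strand = π(2.4650e-04)² = 1.909e-07 m²; R₁ = ρL/(N·A_s) = (1.74×10^-8)(38.9)/(37×1.909e-07) = 0.09583 Ω
Section 2: A = π(d/2)² = π(7.1500e-04 m)² = 1.606e-06 m²
R₂ = (1.74×10^-8)(28.5)/(1.606e-06) = 0.3088 Ω
R = R₁ + R₂ = 0.405 Ω

0.405 Ω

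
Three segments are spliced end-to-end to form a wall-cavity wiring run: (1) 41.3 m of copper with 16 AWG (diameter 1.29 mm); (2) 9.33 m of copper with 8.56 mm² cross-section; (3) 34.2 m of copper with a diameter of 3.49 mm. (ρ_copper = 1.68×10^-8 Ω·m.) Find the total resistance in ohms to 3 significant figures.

0.609 Ω

Seg 1: A = π(1.29/2 mm)² = π(6.4500e-04 m)² = 1.307e-06 m²
R_1 = (1.68×10^-8)(41.3)/(1.307e-06) = 0.5309 Ω
Seg 2: A = 8.56 mm² = 8.560e-06 m²
R_2 = (1.68×10^-8)(9.33)/(8.560e-06) = 0.01831 Ω
Seg 3: A = π(d/2)² = π(1.7450e-03 m)² = 9.566e-06 m²
R_3 = (1.68×10^-8)(34.2)/(9.566e-06) = 0.06006 Ω
R_total = R_1 + R_2 + R_3 = 0.609 Ω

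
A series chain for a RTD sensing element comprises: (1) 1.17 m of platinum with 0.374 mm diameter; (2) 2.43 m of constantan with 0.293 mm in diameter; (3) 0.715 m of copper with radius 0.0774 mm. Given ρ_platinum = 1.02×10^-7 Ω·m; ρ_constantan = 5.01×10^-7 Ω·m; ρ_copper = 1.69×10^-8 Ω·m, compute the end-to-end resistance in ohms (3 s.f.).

Seg 1: A = π(d/2)² = π(1.8700e-04 m)² = 1.099e-07 m²
R_1 = (1.02×10^-7)(1.17)/(1.099e-07) = 1.086 Ω
Seg 2: A = π(d/2)² = π(1.4650e-04 m)² = 6.743e-08 m²
R_2 = (5.01×10^-7)(2.43)/(6.743e-08) = 18.06 Ω
Seg 3: A = πr² = π(7.7400e-05 m)² = 1.882e-08 m²
R_3 = (1.69×10^-8)(0.715)/(1.882e-08) = 0.642 Ω
R_total = R_1 + R_2 + R_3 = 19.8 Ω

19.8 Ω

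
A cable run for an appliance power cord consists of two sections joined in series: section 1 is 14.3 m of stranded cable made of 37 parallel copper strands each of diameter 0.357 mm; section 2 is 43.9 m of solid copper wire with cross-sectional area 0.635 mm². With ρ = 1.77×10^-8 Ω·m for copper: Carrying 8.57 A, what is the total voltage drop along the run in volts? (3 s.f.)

11.1 V

Section 1: A_strand = π(1.7850e-04)² = 1.001e-07 m²; R₁ = ρL/(N·A_s) = (1.77×10^-8)(14.3)/(37×1.001e-07) = 0.06834 Ω
Section 2: A = 0.635 mm² = 6.350e-07 m²
R₂ = (1.77×10^-8)(43.9)/(6.350e-07) = 1.224 Ω
R = R₁ + R₂ = 1.292 Ω
V = IR = 8.57 × 1.292 = 11.1 V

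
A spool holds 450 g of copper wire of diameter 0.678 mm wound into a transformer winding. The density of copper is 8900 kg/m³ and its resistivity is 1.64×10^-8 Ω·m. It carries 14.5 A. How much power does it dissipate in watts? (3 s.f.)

1340 W

A = π(d/2)² = π(3.3900e-04 m)² = 3.6103e-07 m²
L = m/(density·A) = 0.45/(8900×3.6103e-07) = 140 m
R = ρL/A = (1.64×10^-8)(140)/(3.6103e-07) = 6.362 Ω
P = I²R = (14.5)² × 6.362 = 1340 W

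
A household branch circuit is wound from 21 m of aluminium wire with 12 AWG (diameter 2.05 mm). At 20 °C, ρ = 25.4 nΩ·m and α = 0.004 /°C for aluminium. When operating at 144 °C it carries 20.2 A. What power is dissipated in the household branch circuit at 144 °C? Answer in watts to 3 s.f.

ρ = 25.4 nΩ·m = 2.54×10^-8 Ω·m
A = π(2.05/2 mm)² = π(1.0250e-03 m)² = 3.301e-06 m²
R₍20₎ = ρL/A = (2.54×10^-8)(21)/(3.301e-06) = 0.1616 Ω
R₍144₎ = R₍20₎(1 + αΔT) = 0.1616 × (1 + 0.004×124) = 0.2418 Ω
P = I²R = (20.2)² × 0.2418 = 98.6 W

98.6 W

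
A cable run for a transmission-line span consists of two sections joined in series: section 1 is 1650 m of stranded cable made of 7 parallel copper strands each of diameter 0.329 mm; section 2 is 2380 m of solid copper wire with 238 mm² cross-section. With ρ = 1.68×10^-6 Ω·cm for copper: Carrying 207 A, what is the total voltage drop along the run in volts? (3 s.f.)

9680 V

ρ = 1.68×10^-6 Ω·cm = 1.68×10^-8 Ω·m
Section 1: A_strand = π(1.6450e-04)² = 8.501e-08 m²; R₁ = ρL/(N·A_s) = (1.68×10^-8)(1650)/(7×8.501e-08) = 46.58 Ω
Section 2: A = 238 mm² = 2.380e-04 m²
R₂ = (1.68×10^-8)(2380)/(2.380e-04) = 0.168 Ω
R = R₁ + R₂ = 46.75 Ω
V = IR = 207 × 46.75 = 9680 V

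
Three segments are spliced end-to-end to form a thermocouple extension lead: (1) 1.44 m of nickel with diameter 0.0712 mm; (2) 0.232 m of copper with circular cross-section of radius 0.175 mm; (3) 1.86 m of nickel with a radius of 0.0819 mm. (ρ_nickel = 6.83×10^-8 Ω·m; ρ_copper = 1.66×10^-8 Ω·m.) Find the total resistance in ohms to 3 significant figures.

Seg 1: A = π(d/2)² = π(3.5600e-05 m)² = 3.982e-09 m²
R_1 = (6.83×10^-8)(1.44)/(3.982e-09) = 24.7 Ω
Seg 2: A = πr² = π(1.7500e-04 m)² = 9.621e-08 m²
R_2 = (1.66×10^-8)(0.232)/(9.621e-08) = 0.04003 Ω
Seg 3: A = πr² = π(8.1900e-05 m)² = 2.107e-08 m²
R_3 = (6.83×10^-8)(1.86)/(2.107e-08) = 6.029 Ω
R_total = R_1 + R_2 + R_3 = 30.8 Ω

30.8 Ω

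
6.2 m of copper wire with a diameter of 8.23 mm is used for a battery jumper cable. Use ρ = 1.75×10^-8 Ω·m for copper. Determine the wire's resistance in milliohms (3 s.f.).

A = π(d/2)² = π(4.1150e-03 m)² = 5.320e-05 m²
R = ρL/A = (1.75×10^-8)(6.2 m)/(5.320e-05 m²) = 2.04 mΩ

2.04 mΩ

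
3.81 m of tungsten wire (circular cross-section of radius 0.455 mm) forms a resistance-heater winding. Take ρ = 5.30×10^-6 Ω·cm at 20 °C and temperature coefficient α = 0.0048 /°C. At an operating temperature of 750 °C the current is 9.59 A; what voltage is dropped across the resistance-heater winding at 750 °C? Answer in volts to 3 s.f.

ρ = 5.30×10^-6 Ω·cm = 5.30×10^-8 Ω·m
A = πr² = π(4.5500e-04 m)² = 6.504e-07 m²
R₍20₎ = ρL/A = (5.30×10^-8)(3.81)/(6.504e-07) = 0.3105 Ω
R₍750₎ = R₍20₎(1 + αΔT) = 0.3105 × (1 + 0.0048×730) = 1.398 Ω
V = IR = 9.59 × 1.398 = 13.4 V

13.4 V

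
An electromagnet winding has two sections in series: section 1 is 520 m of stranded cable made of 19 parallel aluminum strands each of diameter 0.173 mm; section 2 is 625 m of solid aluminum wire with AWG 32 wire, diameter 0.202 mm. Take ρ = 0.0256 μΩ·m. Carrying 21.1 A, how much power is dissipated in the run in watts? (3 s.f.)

2.36×10^5 W

ρ = 0.0256 μΩ·m = 2.56×10^-8 Ω·m
Section 1: A_strand = π(8.6500e-05)² = 2.351e-08 m²; R₁ = ρL/(N·A_s) = (2.56×10^-8)(520)/(19×2.351e-08) = 29.81 Ω
Section 2: A = π(0.202/2 mm)² = π(1.0100e-04 m)² = 3.205e-08 m²
R₂ = (2.56×10^-8)(625)/(3.205e-08) = 499.3 Ω
R = R₁ + R₂ = 529.1 Ω
P = I²R = (21.1)² × 529.1 = 2.36×10^5 W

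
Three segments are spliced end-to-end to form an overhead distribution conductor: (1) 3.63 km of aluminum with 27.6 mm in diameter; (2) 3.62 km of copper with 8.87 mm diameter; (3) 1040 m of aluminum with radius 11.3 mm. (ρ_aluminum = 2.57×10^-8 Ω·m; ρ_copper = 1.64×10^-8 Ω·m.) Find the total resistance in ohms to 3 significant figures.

1.18 Ω

Seg 1: A = π(d/2)² = π(1.3800e-02 m)² = 5.983e-04 m²
R_1 = (2.57×10^-8)(3630)/(5.983e-04) = 0.1559 Ω
Seg 2: A = π(d/2)² = π(4.4350e-03 m)² = 6.179e-05 m²
R_2 = (1.64×10^-8)(3620)/(6.179e-05) = 0.9608 Ω
Seg 3: A = πr² = π(1.1300e-02 m)² = 4.011e-04 m²
R_3 = (2.57×10^-8)(1040)/(4.011e-04) = 0.06663 Ω
R_total = R_1 + R_2 + R_3 = 1.18 Ω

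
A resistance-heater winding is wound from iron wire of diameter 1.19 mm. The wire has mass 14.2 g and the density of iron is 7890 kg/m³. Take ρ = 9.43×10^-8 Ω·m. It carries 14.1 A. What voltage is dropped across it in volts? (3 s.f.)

1.93 V

A = π(d/2)² = π(5.9500e-04 m)² = 1.1122e-06 m²
L = m/(density·A) = 0.0142/(7890×1.1122e-06) = 1.618 m
R = ρL/A = (9.43×10^-8)(1.618)/(1.1122e-06) = 0.1372 Ω
V = IR = 14.1 × 0.1372 = 1.93 V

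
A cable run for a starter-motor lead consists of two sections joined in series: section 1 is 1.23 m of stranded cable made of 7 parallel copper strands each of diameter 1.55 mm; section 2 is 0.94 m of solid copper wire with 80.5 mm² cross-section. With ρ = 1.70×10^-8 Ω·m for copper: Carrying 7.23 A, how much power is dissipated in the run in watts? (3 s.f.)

Section 1: A_strand = π(7.7500e-04)² = 1.887e-06 m²; R₁ = ρL/(N·A_s) = (1.70×10^-8)(1.23)/(7×1.887e-06) = 0.001583 Ω
Section 2: A = 80.5 mm² = 8.050e-05 m²
R₂ = (1.70×10^-8)(0.94)/(8.050e-05) = 1.985×10^-4 Ω
R = R₁ + R₂ = 0.001782 Ω
P = I²R = (7.23)² × 0.001782 = 0.0931 W

0.0931 W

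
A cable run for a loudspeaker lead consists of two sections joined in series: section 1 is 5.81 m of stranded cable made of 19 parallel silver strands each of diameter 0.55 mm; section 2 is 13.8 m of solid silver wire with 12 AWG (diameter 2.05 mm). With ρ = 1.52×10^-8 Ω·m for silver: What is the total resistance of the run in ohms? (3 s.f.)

0.0831 Ω

Section 1: A_strand = π(2.7500e-04)² = 2.376e-07 m²; R₁ = ρL/(N·A_s) = (1.52×10^-8)(5.81)/(19×2.376e-07) = 0.01956 Ω
Section 2: A = π(2.05/2 mm)² = π(1.0250e-03 m)² = 3.301e-06 m²
R₂ = (1.52×10^-8)(13.8)/(3.301e-06) = 0.06355 Ω
R = R₁ + R₂ = 0.0831 Ω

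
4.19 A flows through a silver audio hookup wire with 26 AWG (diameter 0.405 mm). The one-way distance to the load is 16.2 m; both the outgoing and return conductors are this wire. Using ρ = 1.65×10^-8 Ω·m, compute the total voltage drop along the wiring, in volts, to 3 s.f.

17.4 V

A = π(0.405/2 mm)² = π(2.0250e-04 m)² = 1.288e-07 m²
Total conductor length (both ways) L = 2 × 16.2 = 32.4 m
R = ρL/A = (1.65×10^-8)(32.4)/(1.288e-07) = 4.15 Ω
V = IR = 4.19 × 4.15 = 17.4 V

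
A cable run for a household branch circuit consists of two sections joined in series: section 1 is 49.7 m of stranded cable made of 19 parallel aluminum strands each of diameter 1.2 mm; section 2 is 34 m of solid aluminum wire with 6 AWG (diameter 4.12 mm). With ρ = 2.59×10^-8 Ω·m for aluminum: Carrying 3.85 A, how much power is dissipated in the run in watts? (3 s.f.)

Section 1: A_strand = π(6.0000e-04)² = 1.131e-06 m²; R₁ = ρL/(N·A_s) = (2.59×10^-8)(49.7)/(19×1.131e-06) = 0.0599 Ω
Section 2: A = π(4.12/2 mm)² = π(2.0600e-03 m)² = 1.333e-05 m²
R₂ = (2.59×10^-8)(34)/(1.333e-05) = 0.06605 Ω
R = R₁ + R₂ = 0.126 Ω
P = I²R = (3.85)² × 0.126 = 1.87 W

1.87 W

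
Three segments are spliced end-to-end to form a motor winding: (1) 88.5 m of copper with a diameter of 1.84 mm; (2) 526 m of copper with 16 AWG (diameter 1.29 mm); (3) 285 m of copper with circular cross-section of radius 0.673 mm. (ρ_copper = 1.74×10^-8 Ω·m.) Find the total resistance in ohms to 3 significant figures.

11.1 Ω

Seg 1: A = π(d/2)² = π(9.2000e-04 m)² = 2.659e-06 m²
R_1 = (1.74×10^-8)(88.5)/(2.659e-06) = 0.5791 Ω
Seg 2: A = π(1.29/2 mm)² = π(6.4500e-04 m)² = 1.307e-06 m²
R_2 = (1.74×10^-8)(526)/(1.307e-06) = 7.003 Ω
Seg 3: A = πr² = π(6.7300e-04 m)² = 1.423e-06 m²
R_3 = (1.74×10^-8)(285)/(1.423e-06) = 3.485 Ω
R_total = R_1 + R_2 + R_3 = 11.1 Ω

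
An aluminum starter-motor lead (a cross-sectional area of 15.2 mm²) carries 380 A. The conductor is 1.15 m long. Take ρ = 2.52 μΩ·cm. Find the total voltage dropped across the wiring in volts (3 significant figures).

0.725 V

ρ = 2.52 μΩ·cm = 2.52×10^-8 Ω·m
A = 15.2 mm² = 1.520e-05 m²
R = ρL/A = (2.52×10^-8)(1.15)/(1.520e-05) = 0.001907 Ω
V = IR = 380 × 0.001907 = 0.725 V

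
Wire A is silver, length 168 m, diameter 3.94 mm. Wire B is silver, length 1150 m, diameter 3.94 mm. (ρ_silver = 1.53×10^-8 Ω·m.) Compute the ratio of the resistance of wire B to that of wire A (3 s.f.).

R ∝ ρL/d², so R_B/R_A = (L_B/L_A)
= (1150/168) = 6.85

6.85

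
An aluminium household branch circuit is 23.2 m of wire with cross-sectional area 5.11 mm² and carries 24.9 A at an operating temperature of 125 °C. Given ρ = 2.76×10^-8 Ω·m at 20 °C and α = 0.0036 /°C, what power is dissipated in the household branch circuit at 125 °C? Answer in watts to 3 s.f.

A = 5.11 mm² = 5.110e-06 m²
R₍20₎ = ρL/A = (2.76×10^-8)(23.2)/(5.110e-06) = 0.1253 Ω
R₍125₎ = R₍20₎(1 + αΔT) = 0.1253 × (1 + 0.0036×105) = 0.1727 Ω
P = I²R = (24.9)² × 0.1727 = 107 W

107 W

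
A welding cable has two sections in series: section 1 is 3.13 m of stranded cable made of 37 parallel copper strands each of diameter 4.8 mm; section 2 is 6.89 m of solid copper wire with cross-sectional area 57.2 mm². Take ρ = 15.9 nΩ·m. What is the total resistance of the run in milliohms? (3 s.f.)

ρ = 15.9 nΩ·m = 1.59×10^-8 Ω·m
Section 1: A_strand = π(2.4000e-03)² = 1.810e-05 m²; R₁ = ρL/(N·A_s) = (1.59×10^-8)(3.13)/(37×1.810e-05) = 7.433×10^-5 Ω
Section 2: A = 57.2 mm² = 5.720e-05 m²
R₂ = (1.59×10^-8)(6.89)/(5.720e-05) = 0.001915 Ω
R = R₁ + R₂ = 1.99 mΩ

1.99 mΩ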